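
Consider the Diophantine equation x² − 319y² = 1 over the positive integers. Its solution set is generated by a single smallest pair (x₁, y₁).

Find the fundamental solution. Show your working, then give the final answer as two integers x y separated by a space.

[17; 1,6,5,1,4,…,6,1,34] for √319; ℓ=14 ⇒ convergent index 13
i=0: a=17 ⇒ p=17, q=1
…
i=3: a=5 ⇒ p=643, q=36
i=4: a=1 ⇒ p=768, q=43
…
i=6: a=3 ⇒ p=11913, q=667
i=7: a=1 ⇒ p=15628, q=875
i=8: a=3 ⇒ p=58797, q=3292
i=9: a=4 ⇒ p=250816, q=14043
…
i=11: a=5 ⇒ p=1798881, q=100718
i=12: a=6 ⇒ p=11102899, q=621643
i=13: a=1 ⇒ p=12901780, q=722361
→ (12901780, 722361).  Check: 12901780²=166455927168400, 319·722361²=166455927168399, difference 1.

12901780 722361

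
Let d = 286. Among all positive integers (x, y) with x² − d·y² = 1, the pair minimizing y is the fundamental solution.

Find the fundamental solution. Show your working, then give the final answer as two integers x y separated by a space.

[16; 1,10,3,3,2,3,3,10,1,32] for √286; ℓ=10 ⇒ convergent index 9
a_0=16:  p_0=16·1+0=16,  q_0=16·0+1=1
…
a_2=10:  p_2=10·17+16=186,  q_2=10·1+1=11
a_3=3:  p_3=3·186+17=575,  q_3=3·11+1=34
a_4=3:  p_4=3·575+186=1911,  q_4=3·34+11=113
a_5=2:  p_5=2·1911+575=4397,  q_5=2·113+34=260
…
a_8=10:  p_8=10·49703+15102=512132,  q_8=10·2939+893=30283
a_9=1:  p_9=1·512132+49703=561835,  q_9=1·30283+2939=33222
fundamental: x₁=561835, y₁=33222  (since 315658567225 − 286·1103701284 = 1)

561835 33222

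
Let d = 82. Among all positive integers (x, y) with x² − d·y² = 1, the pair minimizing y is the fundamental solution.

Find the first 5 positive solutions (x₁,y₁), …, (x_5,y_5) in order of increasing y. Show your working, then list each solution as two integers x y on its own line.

163 18
53137 5868
17322499 1912950
5647081537 623615832
1840931258563 203296848282

[9; 18] for √82; ℓ=1 ⇒ convergent index 1
i=0: a=9 ⇒ p=9, q=1
i=1: a=18 ⇒ p=163, q=18
(x₁, y₁) = (163, 18);  163² − 82·18² = 1 ✓
n=2: (163,18)∘(163,18) = (163·163+82·18·18, 163·18+18·163) = (53137,5868)
n=3: (53137,5868)∘(163,18) = (163·53137+82·18·5868, 163·5868+18·53137) = (17322499,1912950)
n=4: (17322499,1912950)∘(163,18) = (163·17322499+82·18·1912950, 163·1912950+18·17322499) = (5647081537,623615832)
n=5: (5647081537,623615832)∘(163,18) = (163·5647081537+82·18·623615832, 163·623615832+18·5647081537) = (1840931258563,203296848282)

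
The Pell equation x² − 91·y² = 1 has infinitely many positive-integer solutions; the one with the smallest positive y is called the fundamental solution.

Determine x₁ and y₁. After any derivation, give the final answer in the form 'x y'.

√91 → a₀=9, period (1,1,5,1,5,1,1,18); ℓ=8 even so k=7
step 0: (9, 1)  from 9·(1,0) + (0,1)
step 1: (10, 1)  from 1·(9,1) + (1,0)
…
step 4: (124, 13)  from 1·(105,11) + (19,2)
…
step 6: (849, 89)  from 1·(725,76) + (124,13)
step 7: (1574, 165)  from 1·(849,89) + (725,76)
(x₁, y₁) = (1574, 165);  1574² − 91·165² = 1 ✓

1574 165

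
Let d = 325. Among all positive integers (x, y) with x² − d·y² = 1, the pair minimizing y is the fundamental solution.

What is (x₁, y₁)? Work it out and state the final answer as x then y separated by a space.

649 36

√325 = [18; 36, …], period ℓ=1 (odd) → k=1
k=0  a_k=18  p_k/q_k = 18/1
k=1  a_k=36  p_k/q_k = 649/36
(x₁, y₁) = (649, 36);  649² − 325·36² = 1 ✓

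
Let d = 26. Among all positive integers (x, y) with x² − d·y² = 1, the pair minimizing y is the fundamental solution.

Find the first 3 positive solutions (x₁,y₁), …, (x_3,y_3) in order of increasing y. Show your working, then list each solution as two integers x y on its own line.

51 10
5201 1020
530451 104030

√26 → a₀=5, period (10); ℓ=1 odd so k=1
i=0: a=5 ⇒ p=5, q=1
i=1: a=10 ⇒ p=51, q=10
(x₁, y₁) = (51, 10);  51² − 26·10² = 1 ✓
k=2:  x_2 = 51·51+26·10·10 = 5201,  y_2 = 51·10+10·51 = 1020
k=3:  x_3 = 51·5201+26·10·1020 = 530451,  y_3 = 51·1020+10·5201 = 104030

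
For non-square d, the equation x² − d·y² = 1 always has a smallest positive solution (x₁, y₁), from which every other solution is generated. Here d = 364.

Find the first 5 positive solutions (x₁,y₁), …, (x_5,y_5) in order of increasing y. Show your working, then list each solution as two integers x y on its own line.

d=364: √d = [19; 12,1,2,3,1,8,1,3,2,1,12,38] (ℓ=12, even), read p_11/q_11
a_0=19:  p_0=19·1+0=19,  q_0=19·0+1=1
…
a_3=2:  p_3=2·248+229=725,  q_3=2·13+12=38
…
a_10=1:  p_10=1·270499+119872=390371,  q_10=1·14178+6283=20461
a_11=12:  p_11=12·390371+270499=4954951,  q_11=12·20461+14178=259710
→ (4954951, 259710).  Check: 4954951²=24551539412401, 364·259710²=24551539412400, difference 1.
n=2: (4954951,259710)∘(4954951,259710) = (4954951·4954951+364·259710·259710, 4954951·259710+259710·4954951) = (49103078824801,2573700648420)
n=3: (49103078824801,2573700648420)∘(4954951,259710) = (4954951·49103078824801+364·259710·2573700648420, 4954951·2573700648420+259710·49103078824801) = (486606699052048124551,25505121203178395130)
n=4: (486606699052048124551,25505121203178395130)∘(4954951,259710) = (4954951·486606699052048124551+364·259710·25505121203178395130, 4954951·25505121203178395130+259710·486606699052048124551) = (4822224700149240710505379201,252753251621617410554928840)
n=5: (4822224700149240710505379201,252753251621617410554928840)∘(4954951,259710) = (4954951·4822224700149240710505379201+364·259710·252753251621617410554928840, 4954951·252753251621617410554928840+259710·4822224700149240710505379201) = (47787774200457874208819626306623751,2504759953751544114971907242978550)

4954951 259710
49103078824801 2573700648420
486606699052048124551 25505121203178395130
4822224700149240710505379201 252753251621617410554928840
47787774200457874208819626306623751 2504759953751544114971907242978550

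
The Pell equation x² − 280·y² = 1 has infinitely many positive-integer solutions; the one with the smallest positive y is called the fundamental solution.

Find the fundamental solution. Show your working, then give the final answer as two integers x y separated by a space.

[16; 1,2,1,2,1,32] for √280; ℓ=6 ⇒ convergent index 5
a_0=16:  p_0=16·1+0=16,  q_0=16·0+1=1
…
a_3=1:  p_3=1·50+17=67,  q_3=1·3+1=4
a_4=2:  p_4=2·67+50=184,  q_4=2·4+3=11
a_5=1:  p_5=1·184+67=251,  q_5=1·11+4=15
→ (251, 15).  Check: 251²=63001, 280·15²=63000, difference 1.

251 15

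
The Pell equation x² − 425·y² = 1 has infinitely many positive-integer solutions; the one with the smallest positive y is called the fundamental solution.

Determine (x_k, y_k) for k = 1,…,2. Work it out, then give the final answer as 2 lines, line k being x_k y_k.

√425 = [20; 1,1,1,1,1,1,40, …], period ℓ=7 (odd) → k=13
k=0  a_k=20  p_k/q_k = 20/1
…
k=3  a_k=1  p_k/q_k = 62/3
k=4  a_k=1  p_k/q_k = 103/5
k=5  a_k=1  p_k/q_k = 165/8
…
k=7  a_k=40  p_k/q_k = 10885/528
k=8  a_k=1  p_k/q_k = 11153/541
k=9  a_k=1  p_k/q_k = 22038/1069
k=10  a_k=1  p_k/q_k = 33191/1610
…
k=12  a_k=1  p_k/q_k = 88420/4289
k=13  a_k=1  p_k/q_k = 143649/6968
→ (143649, 6968).  Check: 143649²=20635035201, 425·6968²=20635035200, difference 1.
n=2: (143649,6968)∘(143649,6968) = (143649·143649+425·6968·6968, 143649·6968+6968·143649) = (41270070401,2001892464)

143649 6968
41270070401 2001892464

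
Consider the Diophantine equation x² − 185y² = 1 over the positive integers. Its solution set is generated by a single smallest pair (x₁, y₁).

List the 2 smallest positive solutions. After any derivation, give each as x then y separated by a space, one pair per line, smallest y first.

d=185: √d = [13; 1,1,1,1,26] (ℓ=5, odd), read p_9/q_9
i=0: a=13 ⇒ p=13, q=1
…
i=2: a=1 ⇒ p=27, q=2
…
i=4: a=1 ⇒ p=68, q=5
…
i=8: a=1 ⇒ p=5563, q=409
i=9: a=1 ⇒ p=9249, q=680
(x₁, y₁) = (9249, 680);  9249² − 185·680² = 1 ✓
k=2:  x_2 = 9249·9249+185·680·680 = 171088001,  y_2 = 9249·680+680·9249 = 12578640

9249 680
171088001 12578640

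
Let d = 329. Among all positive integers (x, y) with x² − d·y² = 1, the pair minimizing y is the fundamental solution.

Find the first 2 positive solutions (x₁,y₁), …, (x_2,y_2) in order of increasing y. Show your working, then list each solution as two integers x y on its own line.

√329 → a₀=18, period (7,4,2,1,1,4,1,1,2,4,7,36); ℓ=12 even so k=11
a_0=18:  p_0=18·1+0=18,  q_0=18·0+1=1
…
a_4=1:  p_4=1·1179+526=1705,  q_4=1·65+29=94
…
a_9=2:  p_9=2·29366+16125=74857,  q_9=2·1619+889=4127
a_10=4:  p_10=4·74857+29366=328794,  q_10=4·4127+1619=18127
a_11=7:  p_11=7·328794+74857=2376415,  q_11=7·18127+4127=131016
(x₁, y₁) = (2376415, 131016);  2376415² − 329·131016² = 1 ✓
k=2:  x_2 = 2376415·2376415+329·131016·131016 = 11294696504449,  y_2 = 2376415·131016+131016·2376415 = 622696775280

2376415 131016
11294696504449 622696775280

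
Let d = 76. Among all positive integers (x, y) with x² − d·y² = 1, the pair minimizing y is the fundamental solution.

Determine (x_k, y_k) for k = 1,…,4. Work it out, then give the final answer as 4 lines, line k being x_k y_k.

√76 = [8; 1,2,1,1,5,4,5,1,1,2,1,16, …], period ℓ=12 (even) → k=11
a_0=8:  p_0=8·1+0=8,  q_0=8·0+1=1
…
a_3=1:  p_3=1·26+9=35,  q_3=1·3+1=4
…
a_7=5:  p_7=5·1421+340=7445,  q_7=5·163+39=854
…
a_10=2:  p_10=2·16311+8866=41488,  q_10=2·1871+1017=4759
a_11=1:  p_11=1·41488+16311=57799,  q_11=1·4759+1871=6630
fundamental: x₁=57799, y₁=6630  (since 3340724401 − 76·43956900 = 1)
n=2: (57799,6630)∘(57799,6630) = (57799·57799+76·6630·6630, 57799·6630+6630·57799) = (6681448801,766414740)
n=3: (6681448801,766414740)∘(57799,6630) = (57799·6681448801+76·6630·766414740, 57799·766414740+6630·6681448801) = (772362118440199,88596011107890)
n=4: (772362118440199,88596011107890)∘(57799,6630) = (57799·772362118440199+76·6630·88596011107890, 57799·88596011107890+6630·772362118440199) = (89283516160768675201,10241521691283453480)

57799 6630
6681448801 766414740
772362118440199 88596011107890
89283516160768675201 10241521691283453480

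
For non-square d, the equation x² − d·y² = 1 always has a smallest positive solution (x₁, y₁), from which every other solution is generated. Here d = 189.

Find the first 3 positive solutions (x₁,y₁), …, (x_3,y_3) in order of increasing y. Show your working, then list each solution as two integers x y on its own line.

d=189: √d = [13; 1,2,1,26] (ℓ=4, even), read p_3/q_3
i=0: a=13 ⇒ p=13, q=1
…
i=2: a=2 ⇒ p=41, q=3
i=3: a=1 ⇒ p=55, q=4
(x₁, y₁) = (55, 4);  55² − 189·4² = 1 ✓
n=2: (55,4)∘(55,4) = (55·55+189·4·4, 55·4+4·55) = (6049,440)
n=3: (6049,440)∘(55,4) = (55·6049+189·4·440, 55·440+4·6049) = (665335,48396)

55 4
6049 440
665335 48396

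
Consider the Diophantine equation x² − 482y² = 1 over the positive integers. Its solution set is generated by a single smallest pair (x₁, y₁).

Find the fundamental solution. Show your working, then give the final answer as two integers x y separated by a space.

483 22

√482 → a₀=21, period (1,20,1,42); ℓ=4 even so k=3
i=0: a=21 ⇒ p=21, q=1
i=1: a=1 ⇒ p=22, q=1
i=2: a=20 ⇒ p=461, q=21
i=3: a=1 ⇒ p=483, q=22
(x₁, y₁) = (483, 22);  483² − 482·22² = 1 ✓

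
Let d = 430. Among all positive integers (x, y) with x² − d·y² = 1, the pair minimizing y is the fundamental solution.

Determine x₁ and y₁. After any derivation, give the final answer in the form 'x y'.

2862251 138030

[20; 1,2,1,3,1,…,2,1,40] for √430; ℓ=14 ⇒ convergent index 13
step 0: (20, 1)  from 20·(1,0) + (0,1)
step 1: (21, 1)  from 1·(20,1) + (1,0)
step 2: (62, 3)  from 2·(21,1) + (20,1)
step 3: (83, 4)  from 1·(62,3) + (21,1)
step 4: (311, 15)  from 3·(83,4) + (62,3)
step 5: (394, 19)  from 1·(311,15) + (83,4)
…
step 7: (21794, 1051)  from 8·(2675,129) + (394,19)
step 8: (133439, 6435)  from 6·(21794,1051) + (2675,129)
step 9: (155233, 7486)  from 1·(133439,6435) + (21794,1051)
step 10: (599138, 28893)  from 3·(155233,7486) + (133439,6435)
step 11: (754371, 36379)  from 1·(599138,28893) + (155233,7486)
step 12: (2107880, 101651)  from 2·(754371,36379) + (599138,28893)
step 13: (2862251, 138030)  from 1·(2107880,101651) + (754371,36379)
(x₁, y₁) = (2862251, 138030);  2862251² − 430·138030² = 1 ✓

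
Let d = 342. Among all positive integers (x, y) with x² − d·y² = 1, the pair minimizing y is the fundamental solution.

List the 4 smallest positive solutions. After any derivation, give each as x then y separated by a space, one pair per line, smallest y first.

37 2
2737 148
202501 10950
14982337 810152

√342 → a₀=18, period (2,36); ℓ=2 even so k=1
a_0=18:  p_0=18·1+0=18,  q_0=18·0+1=1
a_1=2:  p_1=2·18+1=37,  q_1=2·1+0=2
(x₁, y₁) = (37, 2);  37² − 342·2² = 1 ✓
(x_2, y_2) = (37·37 + 342·2·2, 37·2 + 2·37) = (2737, 148)
(x_3, y_3) = (37·2737 + 342·2·148, 37·148 + 2·2737) = (202501, 10950)
(x_4, y_4) = (37·202501 + 342·2·10950, 37·10950 + 2·202501) = (14982337, 810152)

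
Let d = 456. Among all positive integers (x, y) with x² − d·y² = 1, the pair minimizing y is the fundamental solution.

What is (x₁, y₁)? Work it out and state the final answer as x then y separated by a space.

1025 48

√456 → a₀=21, period (2,1,4,1,2,42); ℓ=6 even so k=5
i=0: a=21 ⇒ p=21, q=1
i=1: a=2 ⇒ p=43, q=2
i=2: a=1 ⇒ p=64, q=3
i=3: a=4 ⇒ p=299, q=14
i=4: a=1 ⇒ p=363, q=17
i=5: a=2 ⇒ p=1025, q=48
→ (1025, 48).  Check: 1025²=1050625, 456·48²=1050624, difference 1.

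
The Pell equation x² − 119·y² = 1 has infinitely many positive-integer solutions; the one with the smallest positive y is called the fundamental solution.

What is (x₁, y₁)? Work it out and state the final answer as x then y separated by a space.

[10; 1,9,1,20] for √119; ℓ=4 ⇒ convergent index 3
i=0: a=10 ⇒ p=10, q=1
…
i=2: a=9 ⇒ p=109, q=10
i=3: a=1 ⇒ p=120, q=11
fundamental: x₁=120, y₁=11  (since 14400 − 119·121 = 1)

120 11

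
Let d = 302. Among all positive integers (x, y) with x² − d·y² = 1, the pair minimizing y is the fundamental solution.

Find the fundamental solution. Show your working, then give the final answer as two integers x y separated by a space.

4276623 246092

√302 → a₀=17, period (2,1,1,1,4,…,1,2,34); ℓ=16 even so k=15
a_0=17:  p_0=17·1+0=17,  q_0=17·0+1=1
a_1=2:  p_1=2·17+1=35,  q_1=2·1+0=2
a_2=1:  p_2=1·35+17=52,  q_2=1·2+1=3
…
a_4=1:  p_4=1·87+52=139,  q_4=1·5+3=8
a_5=4:  p_5=4·139+87=643,  q_5=4·8+5=37
a_6=2:  p_6=2·643+139=1425,  q_6=2·37+8=82
a_7=1:  p_7=1·1425+643=2068,  q_7=1·82+37=119
a_8=16:  p_8=16·2068+1425=34513,  q_8=16·119+82=1986
a_9=1:  p_9=1·34513+2068=36581,  q_9=1·1986+119=2105
a_10=2:  p_10=2·36581+34513=107675,  q_10=2·2105+1986=6196
a_11=4:  p_11=4·107675+36581=467281,  q_11=4·6196+2105=26889
…
a_13=1:  p_13=1·574956+467281=1042237,  q_13=1·33085+26889=59974
a_14=1:  p_14=1·1042237+574956=1617193,  q_14=1·59974+33085=93059
a_15=2:  p_15=2·1617193+1042237=4276623,  q_15=2·93059+59974=246092
→ (4276623, 246092).  Check: 4276623²=18289504284129, 302·246092²=18289504284128, difference 1.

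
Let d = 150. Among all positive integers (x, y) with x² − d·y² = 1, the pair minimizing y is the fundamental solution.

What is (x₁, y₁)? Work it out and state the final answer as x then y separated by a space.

49 4

d=150: √d = [12; 4,24] (ℓ=2, even), read p_1/q_1
a_0=12:  p_0=12·1+0=12,  q_0=12·0+1=1
a_1=4:  p_1=4·12+1=49,  q_1=4·1+0=4
fundamental: x₁=49, y₁=4  (since 2401 − 150·16 = 1)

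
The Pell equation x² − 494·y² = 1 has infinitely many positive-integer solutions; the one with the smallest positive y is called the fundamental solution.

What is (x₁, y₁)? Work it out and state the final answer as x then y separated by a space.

[22; 4,2,2,1,2,1,2,2,4,44] for √494; ℓ=10 ⇒ convergent index 9
i=0: a=22 ⇒ p=22, q=1
i=1: a=4 ⇒ p=89, q=4
i=2: a=2 ⇒ p=200, q=9
i=3: a=2 ⇒ p=489, q=22
i=4: a=1 ⇒ p=689, q=31
i=5: a=2 ⇒ p=1867, q=84
i=6: a=1 ⇒ p=2556, q=115
i=7: a=2 ⇒ p=6979, q=314
i=8: a=2 ⇒ p=16514, q=743
i=9: a=4 ⇒ p=73035, q=3286
fundamental: x₁=73035, y₁=3286  (since 5334111225 − 494·10797796 = 1)

73035 3286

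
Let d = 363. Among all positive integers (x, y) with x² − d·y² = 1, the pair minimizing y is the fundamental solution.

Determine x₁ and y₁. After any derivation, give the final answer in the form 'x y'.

362 19

[19; 19,38] for √363; ℓ=2 ⇒ convergent index 1
k=0  a_k=19  p_k/q_k = 19/1
k=1  a_k=19  p_k/q_k = 362/19
(x₁, y₁) = (362, 19);  362² − 363·19² = 1 ✓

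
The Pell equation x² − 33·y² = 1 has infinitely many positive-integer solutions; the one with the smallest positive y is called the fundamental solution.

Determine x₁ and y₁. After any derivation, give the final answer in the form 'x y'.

23 4

[5; 1,2,1,10] for √33; ℓ=4 ⇒ convergent index 3
i=0: a=5 ⇒ p=5, q=1
…
i=2: a=2 ⇒ p=17, q=3
i=3: a=1 ⇒ p=23, q=4
fundamental: x₁=23, y₁=4  (since 529 − 33·16 = 1)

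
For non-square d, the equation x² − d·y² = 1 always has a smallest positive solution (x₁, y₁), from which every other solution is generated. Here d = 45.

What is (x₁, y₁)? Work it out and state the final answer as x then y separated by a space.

161 24

√45 = [6; 1,2,2,2,1,12, …], period ℓ=6 (even) → k=5
k=0  a_k=6  p_k/q_k = 6/1
k=1  a_k=1  p_k/q_k = 7/1
k=2  a_k=2  p_k/q_k = 20/3
k=3  a_k=2  p_k/q_k = 47/7
k=4  a_k=2  p_k/q_k = 114/17
k=5  a_k=1  p_k/q_k = 161/24
fundamental: x₁=161, y₁=24  (since 25921 − 45·576 = 1)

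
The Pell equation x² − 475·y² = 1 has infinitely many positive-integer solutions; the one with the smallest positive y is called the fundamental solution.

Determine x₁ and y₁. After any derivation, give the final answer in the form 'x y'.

57799 2652

[21; 1,3,1,6,2,6,1,3,1,42] for √475; ℓ=10 ⇒ convergent index 9
a_0=21:  p_0=21·1+0=21,  q_0=21·0+1=1
a_1=1:  p_1=1·21+1=22,  q_1=1·1+0=1
a_2=3:  p_2=3·22+21=87,  q_2=3·1+1=4
a_3=1:  p_3=1·87+22=109,  q_3=1·4+1=5
…
a_5=2:  p_5=2·741+109=1591,  q_5=2·34+5=73
a_6=6:  p_6=6·1591+741=10287,  q_6=6·73+34=472
…
a_8=3:  p_8=3·11878+10287=45921,  q_8=3·545+472=2107
a_9=1:  p_9=1·45921+11878=57799,  q_9=1·2107+545=2652
(x₁, y₁) = (57799, 2652);  57799² − 475·2652² = 1 ✓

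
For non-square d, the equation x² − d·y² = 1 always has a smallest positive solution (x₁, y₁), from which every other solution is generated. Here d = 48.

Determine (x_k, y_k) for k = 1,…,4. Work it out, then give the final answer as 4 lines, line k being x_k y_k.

7 1
97 14
1351 195
18817 2716

√48 → a₀=6, period (1,12); ℓ=2 even so k=1
k=0  a_k=6  p_k/q_k = 6/1
k=1  a_k=1  p_k/q_k = 7/1
(x₁, y₁) = (7, 1);  7² − 48·1² = 1 ✓
(7+1√48)^2 = 97 + 14√48
(7+1√48)^3 = 1351 + 195√48
(7+1√48)^4 = 18817 + 2716√48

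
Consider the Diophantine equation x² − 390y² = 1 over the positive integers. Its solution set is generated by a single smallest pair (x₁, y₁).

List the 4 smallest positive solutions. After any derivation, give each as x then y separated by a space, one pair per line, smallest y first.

79 4
12481 632
1971919 99852
311550721 15775984

d=390: √d = [19; 1,2,1,38] (ℓ=4, even), read p_3/q_3
k=0  a_k=19  p_k/q_k = 19/1
…
k=2  a_k=2  p_k/q_k = 59/3
k=3  a_k=1  p_k/q_k = 79/4
→ (79, 4).  Check: 79²=6241, 390·4²=6240, difference 1.
(x_2, y_2) = (79·79 + 390·4·4, 79·4 + 4·79) = (12481, 632)
(x_3, y_3) = (79·12481 + 390·4·632, 79·632 + 4·12481) = (1971919, 99852)
(x_4, y_4) = (79·1971919 + 390·4·99852, 79·99852 + 4·1971919) = (311550721, 15775984)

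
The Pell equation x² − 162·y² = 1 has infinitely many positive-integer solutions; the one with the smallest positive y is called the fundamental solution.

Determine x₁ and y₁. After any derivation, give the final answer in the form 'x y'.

d=162: √d = [12; 1,2,1,2,12,2,1,2,1,24] (ℓ=10, even), read p_9/q_9
a_0=12:  p_0=12·1+0=12,  q_0=12·0+1=1
a_1=1:  p_1=1·12+1=13,  q_1=1·1+0=1
…
a_8=2:  p_8=2·5333+3602=14268,  q_8=2·419+283=1121
a_9=1:  p_9=1·14268+5333=19601,  q_9=1·1121+419=1540
(x₁, y₁) = (19601, 1540);  19601² − 162·1540² = 1 ✓

19601 1540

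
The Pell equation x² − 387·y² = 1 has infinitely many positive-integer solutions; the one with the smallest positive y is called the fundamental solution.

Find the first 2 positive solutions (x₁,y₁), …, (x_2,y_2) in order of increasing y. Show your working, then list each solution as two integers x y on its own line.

3482 177
24248647 1232628

√387 = [19; 1,2,19,2,1,38, …], period ℓ=6 (even) → k=5
i=0: a=19 ⇒ p=19, q=1
i=1: a=1 ⇒ p=20, q=1
i=2: a=2 ⇒ p=59, q=3
i=3: a=19 ⇒ p=1141, q=58
i=4: a=2 ⇒ p=2341, q=119
i=5: a=1 ⇒ p=3482, q=177
(x₁, y₁) = (3482, 177);  3482² − 387·177² = 1 ✓
n=2: (3482,177)∘(3482,177) = (3482·3482+387·177·177, 3482·177+177·3482) = (24248647,1232628)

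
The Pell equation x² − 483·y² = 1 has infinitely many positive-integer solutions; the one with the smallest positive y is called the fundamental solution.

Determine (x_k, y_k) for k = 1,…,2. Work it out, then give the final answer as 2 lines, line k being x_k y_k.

d=483: √d = [21; 1,42] (ℓ=2, even), read p_1/q_1
k=0  a_k=21  p_k/q_k = 21/1
k=1  a_k=1  p_k/q_k = 22/1
(x₁, y₁) = (22, 1);  22² − 483·1² = 1 ✓
(22+1√483)^2 = 967 + 44√483

22 1
967 44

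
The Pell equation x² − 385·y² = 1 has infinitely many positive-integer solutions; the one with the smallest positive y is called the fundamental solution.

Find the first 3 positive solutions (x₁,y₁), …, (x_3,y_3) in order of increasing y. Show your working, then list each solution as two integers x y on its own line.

95831 4884
18367161121 936077208
3520286834677271 179410429834812

[19; 1,1,1,1,1,…,1,1,38] for √385; ℓ=16 ⇒ convergent index 15
i=0: a=19 ⇒ p=19, q=1
i=1: a=1 ⇒ p=20, q=1
i=2: a=1 ⇒ p=39, q=2
…
i=5: a=1 ⇒ p=157, q=8
…
i=7: a=1 ⇒ p=726, q=37
i=8: a=2 ⇒ p=2021, q=103
…
i=14: a=1 ⇒ p=59551, q=3035
i=15: a=1 ⇒ p=95831, q=4884
(x₁, y₁) = (95831, 4884);  95831² − 385·4884² = 1 ✓
(x_2, y_2) = (95831·95831 + 385·4884·4884, 95831·4884 + 4884·95831) = (18367161121, 936077208)
(x_3, y_3) = (95831·18367161121 + 385·4884·936077208, 95831·936077208 + 4884·18367161121) = (3520286834677271, 179410429834812)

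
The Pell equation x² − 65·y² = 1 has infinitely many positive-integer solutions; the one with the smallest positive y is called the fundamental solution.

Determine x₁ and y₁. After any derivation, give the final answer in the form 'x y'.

d=65: √d = [8; 16] (ℓ=1, odd), read p_1/q_1
a_0=8:  p_0=8·1+0=8,  q_0=8·0+1=1
a_1=16:  p_1=16·8+1=129,  q_1=16·1+0=16
→ (129, 16).  Check: 129²=16641, 65·16²=16640, difference 1.

129 16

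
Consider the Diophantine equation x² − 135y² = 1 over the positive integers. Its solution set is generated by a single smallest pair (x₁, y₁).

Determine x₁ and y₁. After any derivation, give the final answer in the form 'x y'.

d=135: √d = [11; 1,1,1,1,1,1,1,22] (ℓ=8, even), read p_7/q_7
i=0: a=11 ⇒ p=11, q=1
i=1: a=1 ⇒ p=12, q=1
i=2: a=1 ⇒ p=23, q=2
i=3: a=1 ⇒ p=35, q=3
i=4: a=1 ⇒ p=58, q=5
i=5: a=1 ⇒ p=93, q=8
i=6: a=1 ⇒ p=151, q=13
i=7: a=1 ⇒ p=244, q=21
fundamental: x₁=244, y₁=21  (since 59536 − 135·441 = 1)

244 21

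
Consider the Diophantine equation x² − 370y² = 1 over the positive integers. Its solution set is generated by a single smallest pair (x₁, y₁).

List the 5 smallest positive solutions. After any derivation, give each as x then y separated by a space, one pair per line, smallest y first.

d=370: √d = [19; 4,4,38] (ℓ=3, odd), read p_5/q_5
a_0=19:  p_0=19·1+0=19,  q_0=19·0+1=1
a_1=4:  p_1=4·19+1=77,  q_1=4·1+0=4
a_2=4:  p_2=4·77+19=327,  q_2=4·4+1=17
a_3=38:  p_3=38·327+77=12503,  q_3=38·17+4=650
a_4=4:  p_4=4·12503+327=50339,  q_4=4·650+17=2617
a_5=4:  p_5=4·50339+12503=213859,  q_5=4·2617+650=11118
→ (213859, 11118).  Check: 213859²=45735671881, 370·11118²=45735671880, difference 1.
(213859+11118√370)^2 = 91471343761 + 4755368724√370
(213859+11118√370)^3 = 39123940210553539 + 2033956799880714√370
(213859+11118√370)^4 = 16734013458886067250241 + 869959934526623861928√370
(213859+11118√370)^5 = 7157438768568706971928026499 + 372097523273824548176239590√370

213859 11118
91471343761 4755368724
39123940210553539 2033956799880714
16734013458886067250241 869959934526623861928
7157438768568706971928026499 372097523273824548176239590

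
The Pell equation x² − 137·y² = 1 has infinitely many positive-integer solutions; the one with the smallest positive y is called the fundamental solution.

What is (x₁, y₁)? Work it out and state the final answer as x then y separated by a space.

d=137: √d = [11; 1,2,2,1,1,2,2,1,22] (ℓ=9, odd), read p_17/q_17
a_0=11:  p_0=11·1+0=11,  q_0=11·0+1=1
a_1=1:  p_1=1·11+1=12,  q_1=1·1+0=1
…
a_4=1:  p_4=1·82+35=117,  q_4=1·7+3=10
a_5=1:  p_5=1·117+82=199,  q_5=1·10+7=17
a_6=2:  p_6=2·199+117=515,  q_6=2·17+10=44
…
a_8=1:  p_8=1·1229+515=1744,  q_8=1·105+44=149
a_9=22:  p_9=22·1744+1229=39597,  q_9=22·149+105=3383
…
a_11=2:  p_11=2·41341+39597=122279,  q_11=2·3532+3383=10447
a_12=2:  p_12=2·122279+41341=285899,  q_12=2·10447+3532=24426
a_13=1:  p_13=1·285899+122279=408178,  q_13=1·24426+10447=34873
a_14=1:  p_14=1·408178+285899=694077,  q_14=1·34873+24426=59299
…
a_16=2:  p_16=2·1796332+694077=4286741,  q_16=2·153471+59299=366241
a_17=1:  p_17=1·4286741+1796332=6083073,  q_17=1·366241+153471=519712
→ (6083073, 519712).  Check: 6083073²=37003777123329, 137·519712²=37003777123328, difference 1.

6083073 519712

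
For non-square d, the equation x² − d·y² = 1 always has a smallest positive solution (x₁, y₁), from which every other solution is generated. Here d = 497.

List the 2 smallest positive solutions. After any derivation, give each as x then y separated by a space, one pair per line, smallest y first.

[22; 3,2,2,5,6,5,2,2,3,44] for √497; ℓ=10 ⇒ convergent index 9
a_0=22:  p_0=22·1+0=22,  q_0=22·0+1=1
a_1=3:  p_1=3·22+1=67,  q_1=3·1+0=3
…
a_4=5:  p_4=5·379+156=2051,  q_4=5·17+7=92
a_5=6:  p_5=6·2051+379=12685,  q_5=6·92+17=569
a_6=5:  p_6=5·12685+2051=65476,  q_6=5·569+92=2937
a_7=2:  p_7=2·65476+12685=143637,  q_7=2·2937+569=6443
a_8=2:  p_8=2·143637+65476=352750,  q_8=2·6443+2937=15823
a_9=3:  p_9=3·352750+143637=1201887,  q_9=3·15823+6443=53912
fundamental: x₁=1201887, y₁=53912  (since 1444532360769 − 497·2906503744 = 1)
k=2:  x_2 = 1201887·1201887+497·53912·53912 = 2889064721537,  y_2 = 1201887·53912+53912·1201887 = 129592263888

1201887 53912
2889064721537 129592263888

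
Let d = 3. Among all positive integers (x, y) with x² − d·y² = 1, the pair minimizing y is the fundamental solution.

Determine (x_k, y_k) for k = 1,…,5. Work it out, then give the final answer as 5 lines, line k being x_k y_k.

2 1
7 4
26 15
97 56
362 209

√3 = [1; 1,2, …], period ℓ=2 (even) → k=1
step 0: (1, 1)  from 1·(1,0) + (0,1)
step 1: (2, 1)  from 1·(1,1) + (1,0)
(x₁, y₁) = (2, 1);  2² − 3·1² = 1 ✓
n=2: (2,1)∘(2,1) = (2·2+3·1·1, 2·1+1·2) = (7,4)
n=3: (7,4)∘(2,1) = (2·7+3·1·4, 2·4+1·7) = (26,15)
n=4: (26,15)∘(2,1) = (2·26+3·1·15, 2·15+1·26) = (97,56)
n=5: (97,56)∘(2,1) = (2·97+3·1·56, 2·56+1·97) = (362,209)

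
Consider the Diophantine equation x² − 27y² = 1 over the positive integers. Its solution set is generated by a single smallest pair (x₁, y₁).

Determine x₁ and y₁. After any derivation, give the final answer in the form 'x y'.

26 5

√27 = [5; 5,10, …], period ℓ=2 (even) → k=1
step 0: (5, 1)  from 5·(1,0) + (0,1)
step 1: (26, 5)  from 5·(5,1) + (1,0)
(x₁, y₁) = (26, 5);  26² − 27·5² = 1 ✓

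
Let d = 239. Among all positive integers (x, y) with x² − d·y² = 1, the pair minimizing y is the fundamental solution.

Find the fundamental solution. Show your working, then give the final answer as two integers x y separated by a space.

6195120 400729

√239 = [15; 2,5,1,2,4,15,4,2,1,5,2,30, …], period ℓ=12 (even) → k=11
step 0: (15, 1)  from 15·(1,0) + (0,1)
…
step 5: (2489, 161)  from 4·(572,37) + (201,13)
…
step 7: (154117, 9969)  from 4·(37907,2452) + (2489,161)
…
step 9: (500258, 32359)  from 1·(346141,22390) + (154117,9969)
step 10: (2847431, 184185)  from 5·(500258,32359) + (346141,22390)
step 11: (6195120, 400729)  from 2·(2847431,184185) + (500258,32359)
→ (6195120, 400729).  Check: 6195120²=38379511814400, 239·400729²=38379511814399, difference 1.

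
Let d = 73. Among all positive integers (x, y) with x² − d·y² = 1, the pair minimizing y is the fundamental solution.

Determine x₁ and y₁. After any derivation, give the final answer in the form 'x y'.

√73 = [8; 1,1,5,5,1,1,16, …], period ℓ=7 (odd) → k=13
step 0: (8, 1)  from 8·(1,0) + (0,1)
step 1: (9, 1)  from 1·(8,1) + (1,0)
step 2: (17, 2)  from 1·(9,1) + (8,1)
…
step 4: (487, 57)  from 5·(94,11) + (17,2)
step 5: (581, 68)  from 1·(487,57) + (94,11)
step 6: (1068, 125)  from 1·(581,68) + (487,57)
step 7: (17669, 2068)  from 16·(1068,125) + (581,68)
…
step 9: (36406, 4261)  from 1·(18737,2193) + (17669,2068)
step 10: (200767, 23498)  from 5·(36406,4261) + (18737,2193)
step 11: (1040241, 121751)  from 5·(200767,23498) + (36406,4261)
step 12: (1241008, 145249)  from 1·(1040241,121751) + (200767,23498)
step 13: (2281249, 267000)  from 1·(1241008,145249) + (1040241,121751)
(x₁, y₁) = (2281249, 267000);  2281249² − 73·267000² = 1 ✓

2281249 267000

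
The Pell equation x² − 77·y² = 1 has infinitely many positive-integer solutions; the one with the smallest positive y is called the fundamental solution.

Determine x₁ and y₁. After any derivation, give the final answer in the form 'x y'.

√77 = [8; 1,3,2,3,1,16, …], period ℓ=6 (even) → k=5
a_0=8:  p_0=8·1+0=8,  q_0=8·0+1=1
a_1=1:  p_1=1·8+1=9,  q_1=1·1+0=1
a_2=3:  p_2=3·9+8=35,  q_2=3·1+1=4
…
a_4=3:  p_4=3·79+35=272,  q_4=3·9+4=31
a_5=1:  p_5=1·272+79=351,  q_5=1·31+9=40
(x₁, y₁) = (351, 40);  351² − 77·40² = 1 ✓

351 40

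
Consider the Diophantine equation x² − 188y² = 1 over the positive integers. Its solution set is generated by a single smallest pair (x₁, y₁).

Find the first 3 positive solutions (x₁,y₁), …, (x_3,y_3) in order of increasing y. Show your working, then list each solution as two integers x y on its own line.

√188 = [13; 1,2,2,6,2,2,1,26, …], period ℓ=8 (even) → k=7
k=0  a_k=13  p_k/q_k = 13/1
k=1  a_k=1  p_k/q_k = 14/1
k=2  a_k=2  p_k/q_k = 41/3
k=3  a_k=2  p_k/q_k = 96/7
…
k=6  a_k=2  p_k/q_k = 3277/239
k=7  a_k=1  p_k/q_k = 4607/336
fundamental: x₁=4607, y₁=336  (since 21224449 − 188·112896 = 1)
(x_2, y_2) = (4607·4607 + 188·336·336, 4607·336 + 336·4607) = (42448897, 3095904)
(x_3, y_3) = (4607·42448897 + 188·336·3095904, 4607·3095904 + 336·42448897) = (391124132351, 28525659120)

4607 336
42448897 3095904
391124132351 28525659120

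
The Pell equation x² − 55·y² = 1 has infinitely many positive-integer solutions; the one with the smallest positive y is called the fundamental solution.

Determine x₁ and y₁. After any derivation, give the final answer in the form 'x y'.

89 12

[7; 2,2,2,14] for √55; ℓ=4 ⇒ convergent index 3
i=0: a=7 ⇒ p=7, q=1
i=1: a=2 ⇒ p=15, q=2
i=2: a=2 ⇒ p=37, q=5
i=3: a=2 ⇒ p=89, q=12
→ (89, 12).  Check: 89²=7921, 55·12²=7920, difference 1.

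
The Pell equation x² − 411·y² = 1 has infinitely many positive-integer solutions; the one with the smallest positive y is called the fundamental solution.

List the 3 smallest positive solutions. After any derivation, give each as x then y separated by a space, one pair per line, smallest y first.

49730 2453
4946145799 243975380
491943661118810 24265791292347

√411 = [20; 3,1,1,1,19,1,1,1,3,40, …], period ℓ=10 (even) → k=9
a_0=20:  p_0=20·1+0=20,  q_0=20·0+1=1
…
a_3=1:  p_3=1·81+61=142,  q_3=1·4+3=7
…
a_5=19:  p_5=19·223+142=4379,  q_5=19·11+7=216
…
a_8=1:  p_8=1·8981+4602=13583,  q_8=1·443+227=670
a_9=3:  p_9=3·13583+8981=49730,  q_9=3·670+443=2453
fundamental: x₁=49730, y₁=2453  (since 2473072900 − 411·6017209 = 1)
(x_2, y_2) = (49730·49730 + 411·2453·2453, 49730·2453 + 2453·49730) = (4946145799, 243975380)
(x_3, y_3) = (49730·4946145799 + 411·2453·243975380, 49730·243975380 + 2453·4946145799) = (491943661118810, 24265791292347)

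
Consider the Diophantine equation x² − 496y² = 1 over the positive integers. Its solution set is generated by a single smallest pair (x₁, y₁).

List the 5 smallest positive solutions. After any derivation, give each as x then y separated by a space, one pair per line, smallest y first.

4620799 207480
42703566796801 1917446753040
394649197502177907199 17720272078000750440
3647189234337689639247667201 163763630995505661818050080
33705856733676329245494460531519999 1513437644680785412974289982477400

[22; 3,1,2,4,1,…,1,3,44] for √496; ℓ=16 ⇒ convergent index 15
k=0  a_k=22  p_k/q_k = 22/1
k=1  a_k=3  p_k/q_k = 67/3
k=2  a_k=1  p_k/q_k = 89/4
k=3  a_k=2  p_k/q_k = 245/11
k=4  a_k=4  p_k/q_k = 1069/48
…
k=6  a_k=1  p_k/q_k = 2383/107
…
k=8  a_k=2  p_k/q_k = 14543/653
k=9  a_k=2  p_k/q_k = 35166/1579
k=10  a_k=1  p_k/q_k = 49709/2232
k=11  a_k=1  p_k/q_k = 84875/3811
k=12  a_k=4  p_k/q_k = 389209/17476
k=13  a_k=2  p_k/q_k = 863293/38763
k=14  a_k=1  p_k/q_k = 1252502/56239
k=15  a_k=3  p_k/q_k = 4620799/207480
(x₁, y₁) = (4620799, 207480);  4620799² − 496·207480² = 1 ✓
(4620799+207480√496)^2 = 42703566796801 + 1917446753040√496
(4620799+207480√496)^3 = 394649197502177907199 + 17720272078000750440√496
(4620799+207480√496)^4 = 3647189234337689639247667201 + 163763630995505661818050080√496
(4620799+207480√496)^5 = 33705856733676329245494460531519999 + 1513437644680785412974289982477400√496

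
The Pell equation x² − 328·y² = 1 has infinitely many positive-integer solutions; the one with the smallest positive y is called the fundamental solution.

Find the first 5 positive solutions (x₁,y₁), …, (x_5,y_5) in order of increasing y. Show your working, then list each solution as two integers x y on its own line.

163 9
53137 2934
17322499 956475
5647081537 311807916
1840931258563 101648424141

d=328: √d = [18; 9,36] (ℓ=2, even), read p_1/q_1
a_0=18:  p_0=18·1+0=18,  q_0=18·0+1=1
a_1=9:  p_1=9·18+1=163,  q_1=9·1+0=9
(x₁, y₁) = (163, 9);  163² − 328·9² = 1 ✓
k=2:  x_2 = 163·163+328·9·9 = 53137,  y_2 = 163·9+9·163 = 2934
k=3:  x_3 = 163·53137+328·9·2934 = 17322499,  y_3 = 163·2934+9·53137 = 956475
k=4:  x_4 = 163·17322499+328·9·956475 = 5647081537,  y_4 = 163·956475+9·17322499 = 311807916
k=5:  x_5 = 163·5647081537+328·9·311807916 = 1840931258563,  y_5 = 163·311807916+9·5647081537 = 101648424141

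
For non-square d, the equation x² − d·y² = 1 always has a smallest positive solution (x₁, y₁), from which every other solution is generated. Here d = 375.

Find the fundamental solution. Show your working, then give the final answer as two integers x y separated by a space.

[19; 2,1,2,1,5,1,2,1,2,38] for √375; ℓ=10 ⇒ convergent index 9
i=0: a=19 ⇒ p=19, q=1
…
i=8: a=1 ⇒ p=5519, q=285
i=9: a=2 ⇒ p=15124, q=781
→ (15124, 781).  Check: 15124²=228735376, 375·781²=228735375, difference 1.

15124 781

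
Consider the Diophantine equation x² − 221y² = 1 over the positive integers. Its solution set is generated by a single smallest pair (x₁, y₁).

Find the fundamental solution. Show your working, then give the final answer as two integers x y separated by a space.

√221 → a₀=14, period (1,6,2,6,1,28); ℓ=6 even so k=5
a_0=14:  p_0=14·1+0=14,  q_0=14·0+1=1
a_1=1:  p_1=1·14+1=15,  q_1=1·1+0=1
…
a_3=2:  p_3=2·104+15=223,  q_3=2·7+1=15
a_4=6:  p_4=6·223+104=1442,  q_4=6·15+7=97
a_5=1:  p_5=1·1442+223=1665,  q_5=1·97+15=112
→ (1665, 112).  Check: 1665²=2772225, 221·112²=2772224, difference 1.

1665 112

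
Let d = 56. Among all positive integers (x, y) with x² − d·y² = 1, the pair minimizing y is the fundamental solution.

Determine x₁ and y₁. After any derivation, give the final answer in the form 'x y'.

15 2

[7; 2,14] for √56; ℓ=2 ⇒ convergent index 1
i=0: a=7 ⇒ p=7, q=1
i=1: a=2 ⇒ p=15, q=2
fundamental: x₁=15, y₁=2  (since 225 − 56·4 = 1)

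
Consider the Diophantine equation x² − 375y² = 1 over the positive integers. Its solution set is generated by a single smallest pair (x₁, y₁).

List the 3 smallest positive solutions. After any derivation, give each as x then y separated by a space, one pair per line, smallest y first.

15124 781
457470751 23623688
13837575261124 714569313843

[19; 2,1,2,1,5,1,2,1,2,38] for √375; ℓ=10 ⇒ convergent index 9
a_0=19:  p_0=19·1+0=19,  q_0=19·0+1=1
a_1=2:  p_1=2·19+1=39,  q_1=2·1+0=2
a_2=1:  p_2=1·39+19=58,  q_2=1·2+1=3
a_3=2:  p_3=2·58+39=155,  q_3=2·3+2=8
a_4=1:  p_4=1·155+58=213,  q_4=1·8+3=11
…
a_7=2:  p_7=2·1433+1220=4086,  q_7=2·74+63=211
a_8=1:  p_8=1·4086+1433=5519,  q_8=1·211+74=285
a_9=2:  p_9=2·5519+4086=15124,  q_9=2·285+211=781
→ (15124, 781).  Check: 15124²=228735376, 375·781²=228735375, difference 1.
(x_2, y_2) = (15124·15124 + 375·781·781, 15124·781 + 781·15124) = (457470751, 23623688)
(x_3, y_3) = (15124·457470751 + 375·781·23623688, 15124·23623688 + 781·457470751) = (13837575261124, 714569313843)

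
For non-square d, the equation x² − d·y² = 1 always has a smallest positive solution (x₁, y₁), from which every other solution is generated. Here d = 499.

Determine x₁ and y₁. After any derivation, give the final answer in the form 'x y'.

√499 → a₀=22, period (2,1,21,1,2,44); ℓ=6 even so k=5
a_0=22:  p_0=22·1+0=22,  q_0=22·0+1=1
a_1=2:  p_1=2·22+1=45,  q_1=2·1+0=2
…
a_3=21:  p_3=21·67+45=1452,  q_3=21·3+2=65
a_4=1:  p_4=1·1452+67=1519,  q_4=1·65+3=68
a_5=2:  p_5=2·1519+1452=4490,  q_5=2·68+65=201
→ (4490, 201).  Check: 4490²=20160100, 499·201²=20160099, difference 1.

4490 201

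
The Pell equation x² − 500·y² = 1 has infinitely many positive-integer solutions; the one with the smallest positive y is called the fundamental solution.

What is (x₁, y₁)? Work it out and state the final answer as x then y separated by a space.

930249 41602

√500 → a₀=22, period (2,1,3,2,1,…,1,2,44); ℓ=14 even so k=13
a_0=22:  p_0=22·1+0=22,  q_0=22·0+1=1
a_1=2:  p_1=2·22+1=45,  q_1=2·1+0=2
a_2=1:  p_2=1·45+22=67,  q_2=1·2+1=3
…
a_5=1:  p_5=1·559+246=805,  q_5=1·25+11=36
…
a_8=1:  p_8=1·14445+1364=15809,  q_8=1·646+61=707
…
a_10=2:  p_10=2·30254+15809=76317,  q_10=2·1353+707=3413
…
a_12=1:  p_12=1·259205+76317=335522,  q_12=1·11592+3413=15005
a_13=2:  p_13=2·335522+259205=930249,  q_13=2·15005+11592=41602
→ (930249, 41602).  Check: 930249²=865363202001, 500·41602²=865363202000, difference 1.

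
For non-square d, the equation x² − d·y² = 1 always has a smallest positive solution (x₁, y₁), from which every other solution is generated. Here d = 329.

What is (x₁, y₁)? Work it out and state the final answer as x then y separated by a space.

2376415 131016

[18; 7,4,2,1,1,4,1,1,2,4,7,36] for √329; ℓ=12 ⇒ convergent index 11
a_0=18:  p_0=18·1+0=18,  q_0=18·0+1=1
a_1=7:  p_1=7·18+1=127,  q_1=7·1+0=7
a_2=4:  p_2=4·127+18=526,  q_2=4·7+1=29
a_3=2:  p_3=2·526+127=1179,  q_3=2·29+7=65
a_4=1:  p_4=1·1179+526=1705,  q_4=1·65+29=94
a_5=1:  p_5=1·1705+1179=2884,  q_5=1·94+65=159
a_6=4:  p_6=4·2884+1705=13241,  q_6=4·159+94=730
a_7=1:  p_7=1·13241+2884=16125,  q_7=1·730+159=889
a_8=1:  p_8=1·16125+13241=29366,  q_8=1·889+730=1619
a_9=2:  p_9=2·29366+16125=74857,  q_9=2·1619+889=4127
a_10=4:  p_10=4·74857+29366=328794,  q_10=4·4127+1619=18127
a_11=7:  p_11=7·328794+74857=2376415,  q_11=7·18127+4127=131016
→ (2376415, 131016).  Check: 2376415²=5647348252225, 329·131016²=5647348252224, difference 1.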